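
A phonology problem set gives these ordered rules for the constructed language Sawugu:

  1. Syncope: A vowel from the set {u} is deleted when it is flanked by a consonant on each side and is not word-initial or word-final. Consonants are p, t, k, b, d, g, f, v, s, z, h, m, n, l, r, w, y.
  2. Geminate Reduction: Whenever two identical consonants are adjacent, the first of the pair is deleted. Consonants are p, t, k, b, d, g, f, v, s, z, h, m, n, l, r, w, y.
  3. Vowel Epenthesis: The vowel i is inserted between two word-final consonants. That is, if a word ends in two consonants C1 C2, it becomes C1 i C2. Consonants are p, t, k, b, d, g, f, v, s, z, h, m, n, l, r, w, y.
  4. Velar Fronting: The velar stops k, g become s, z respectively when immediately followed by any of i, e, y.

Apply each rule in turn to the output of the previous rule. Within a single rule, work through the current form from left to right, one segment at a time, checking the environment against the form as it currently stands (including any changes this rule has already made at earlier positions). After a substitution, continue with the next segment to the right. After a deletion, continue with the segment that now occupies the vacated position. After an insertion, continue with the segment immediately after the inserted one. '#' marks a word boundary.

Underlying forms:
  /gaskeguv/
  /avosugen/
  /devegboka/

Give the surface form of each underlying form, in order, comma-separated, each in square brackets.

/gaskeguv/:
  1 Syncope: [gaskeguv] → [gaskegv]
  2 Geminate Reduction: no change — [gaskegv]
  3 Vowel Epenthesis: [gaskegv] → [gaskegiv]
  4 Velar Fronting: [gaskegiv] → [gasseziv]
/avosugen/:
  1 Syncope: [avosugen] → [avosgen]
  2 Geminate Reduction: no change — [avosgen]
  3 Vowel Epenthesis: no change — [avosgen]
  4 Velar Fronting: [avosgen] → [avoszen]
/devegboka/:
  1 Syncope: no change — [devegboka]
  2 Geminate Reduction: no change — [devegboka]
  3 Vowel Epenthesis: no change — [devegboka]
  4 Velar Fronting: no change — [devegboka]

[gasseziv], [avoszen], [devegboka]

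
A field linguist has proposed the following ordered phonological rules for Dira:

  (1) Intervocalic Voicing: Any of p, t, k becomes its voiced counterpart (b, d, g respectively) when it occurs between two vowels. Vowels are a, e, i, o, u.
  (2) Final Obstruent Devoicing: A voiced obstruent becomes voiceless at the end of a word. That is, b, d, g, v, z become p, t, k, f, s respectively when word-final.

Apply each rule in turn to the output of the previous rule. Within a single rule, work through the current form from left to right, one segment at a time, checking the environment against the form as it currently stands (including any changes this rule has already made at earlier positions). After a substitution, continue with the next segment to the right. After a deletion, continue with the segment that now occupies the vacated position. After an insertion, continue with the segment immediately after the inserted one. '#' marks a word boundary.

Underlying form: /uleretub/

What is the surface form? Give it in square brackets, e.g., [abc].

(1) Intervocalic Voicing: [uleretub] → [uleredub]
(2) Final Obstruent Devoicing: [uleredub] → [uleredup]

[uleredup]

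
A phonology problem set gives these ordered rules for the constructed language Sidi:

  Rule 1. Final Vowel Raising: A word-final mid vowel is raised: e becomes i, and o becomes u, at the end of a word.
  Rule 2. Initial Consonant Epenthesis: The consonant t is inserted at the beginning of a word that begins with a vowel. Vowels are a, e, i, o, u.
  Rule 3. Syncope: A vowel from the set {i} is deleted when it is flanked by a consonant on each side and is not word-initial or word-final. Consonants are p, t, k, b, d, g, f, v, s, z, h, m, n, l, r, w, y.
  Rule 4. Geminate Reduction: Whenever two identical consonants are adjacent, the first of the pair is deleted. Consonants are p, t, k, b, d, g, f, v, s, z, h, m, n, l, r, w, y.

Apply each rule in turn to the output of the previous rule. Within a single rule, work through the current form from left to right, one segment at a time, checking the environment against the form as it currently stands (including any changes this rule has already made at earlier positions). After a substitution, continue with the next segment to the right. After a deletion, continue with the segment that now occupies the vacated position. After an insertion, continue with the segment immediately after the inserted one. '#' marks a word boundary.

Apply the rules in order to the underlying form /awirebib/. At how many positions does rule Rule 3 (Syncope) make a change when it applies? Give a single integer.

Rule 1 Final Vowel Raising: no change — [awirebib]
Rule 2 Initial Consonant Epenthesis: [awirebib] → [tawirebib]
Rule 3 Syncope: [tawirebib] → [tawrebb]
Rule 4 Geminate Reduction: [tawrebb] → [tawreb]
Rule Rule 3 changed 2 position(s).

2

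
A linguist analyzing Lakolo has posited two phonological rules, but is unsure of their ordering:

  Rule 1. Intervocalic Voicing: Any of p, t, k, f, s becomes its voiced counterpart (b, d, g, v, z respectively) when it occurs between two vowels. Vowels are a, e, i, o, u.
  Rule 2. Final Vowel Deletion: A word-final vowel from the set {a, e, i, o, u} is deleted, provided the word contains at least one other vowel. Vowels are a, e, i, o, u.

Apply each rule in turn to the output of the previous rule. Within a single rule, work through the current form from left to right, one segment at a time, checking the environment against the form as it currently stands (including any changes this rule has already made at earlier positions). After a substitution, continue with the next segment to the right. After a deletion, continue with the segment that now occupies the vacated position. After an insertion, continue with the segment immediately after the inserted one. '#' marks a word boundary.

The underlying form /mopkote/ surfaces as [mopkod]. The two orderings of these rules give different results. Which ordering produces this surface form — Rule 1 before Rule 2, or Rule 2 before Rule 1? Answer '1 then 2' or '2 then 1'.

Order 1 then 2:
  1 Intervocalic Voicing: [mopkote] → [mopkode]
  2 Final Vowel Deletion: [mopkode] → [mopkod]
  result: [mopkod]
Order 2 then 1:
  2 Final Vowel Deletion: [mopkote] → [mopkot]
  1 Intervocalic Voicing: no change — [mopkot]
  result: [mopkot]

1 then 2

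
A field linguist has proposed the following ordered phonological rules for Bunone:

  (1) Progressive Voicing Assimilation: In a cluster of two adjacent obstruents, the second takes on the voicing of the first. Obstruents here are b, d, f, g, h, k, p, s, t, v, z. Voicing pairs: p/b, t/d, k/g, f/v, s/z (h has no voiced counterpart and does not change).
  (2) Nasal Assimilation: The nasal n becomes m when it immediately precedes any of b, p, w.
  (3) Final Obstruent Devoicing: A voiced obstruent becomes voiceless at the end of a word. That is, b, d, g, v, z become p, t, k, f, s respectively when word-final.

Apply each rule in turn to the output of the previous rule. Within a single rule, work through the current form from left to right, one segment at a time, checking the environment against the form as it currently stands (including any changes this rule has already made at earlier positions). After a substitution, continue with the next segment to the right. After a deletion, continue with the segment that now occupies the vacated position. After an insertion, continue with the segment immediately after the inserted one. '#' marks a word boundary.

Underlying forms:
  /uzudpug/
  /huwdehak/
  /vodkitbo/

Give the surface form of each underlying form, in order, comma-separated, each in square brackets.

/uzudpug/:
  (1) Progressive Voicing Assimilation: [uzudpug] → [uzudbug]
  (2) Nasal Assimilation: no change — [uzudbug]
  (3) Final Obstruent Devoicing: [uzudbug] → [uzudbuk]
/huwdehak/:
  (1) Progressive Voicing Assimilation: no change — [huwdehak]
  (2) Nasal Assimilation: no change — [huwdehak]
  (3) Final Obstruent Devoicing: no change — [huwdehak]
/vodkitbo/:
  (1) Progressive Voicing Assimilation: [vodkitbo] → [vodgitpo]
  (2) Nasal Assimilation: no change — [vodgitpo]
  (3) Final Obstruent Devoicing: no change — [vodgitpo]

[uzudbuk], [huwdehak], [vodgitpo]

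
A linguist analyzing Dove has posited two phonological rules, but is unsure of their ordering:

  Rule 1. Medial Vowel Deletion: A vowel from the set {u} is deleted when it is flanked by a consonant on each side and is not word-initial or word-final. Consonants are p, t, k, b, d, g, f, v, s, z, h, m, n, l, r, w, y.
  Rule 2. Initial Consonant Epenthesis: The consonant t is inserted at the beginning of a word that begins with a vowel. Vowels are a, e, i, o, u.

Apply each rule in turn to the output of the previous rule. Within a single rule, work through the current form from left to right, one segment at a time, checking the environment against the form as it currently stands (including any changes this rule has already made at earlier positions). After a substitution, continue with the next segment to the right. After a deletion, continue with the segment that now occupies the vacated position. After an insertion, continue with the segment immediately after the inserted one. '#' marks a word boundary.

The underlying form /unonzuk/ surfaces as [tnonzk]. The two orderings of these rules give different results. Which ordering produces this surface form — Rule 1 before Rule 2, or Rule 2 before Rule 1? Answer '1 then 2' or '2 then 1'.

Order 1 then 2:
  1 Medial Vowel Deletion: [unonzuk] → [unonzk]
  2 Initial Consonant Epenthesis: [unonzk] → [tunonzk]
  result: [tunonzk]
Order 2 then 1:
  2 Initial Consonant Epenthesis: [unonzuk] → [tunonzuk]
  1 Medial Vowel Deletion: [tunonzuk] → [tnonzk]
  result: [tnonzk]

2 then 1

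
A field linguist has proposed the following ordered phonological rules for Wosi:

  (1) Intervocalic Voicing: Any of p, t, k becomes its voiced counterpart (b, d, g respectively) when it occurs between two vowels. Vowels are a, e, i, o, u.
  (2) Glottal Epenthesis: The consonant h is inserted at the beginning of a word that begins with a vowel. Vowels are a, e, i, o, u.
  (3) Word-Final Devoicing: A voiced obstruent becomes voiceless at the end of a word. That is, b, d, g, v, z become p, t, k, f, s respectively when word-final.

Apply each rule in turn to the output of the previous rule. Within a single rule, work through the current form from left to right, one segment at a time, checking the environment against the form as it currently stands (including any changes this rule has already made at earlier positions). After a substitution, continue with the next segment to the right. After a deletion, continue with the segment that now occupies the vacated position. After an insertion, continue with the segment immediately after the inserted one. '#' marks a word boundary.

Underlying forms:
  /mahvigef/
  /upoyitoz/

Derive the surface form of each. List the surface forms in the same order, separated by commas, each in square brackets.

[mahvigef], [huboyidos]

/mahvigef/:
  (1) Intervocalic Voicing: no change — [mahvigef]
  (2) Glottal Epenthesis: no change — [mahvigef]
  (3) Word-Final Devoicing: no change — [mahvigef]
/upoyitoz/:
  (1) Intervocalic Voicing: [upoyitoz] → [uboyidoz]
  (2) Glottal Epenthesis: [uboyidoz] → [huboyidoz]
  (3) Word-Final Devoicing: [huboyidoz] → [huboyidos]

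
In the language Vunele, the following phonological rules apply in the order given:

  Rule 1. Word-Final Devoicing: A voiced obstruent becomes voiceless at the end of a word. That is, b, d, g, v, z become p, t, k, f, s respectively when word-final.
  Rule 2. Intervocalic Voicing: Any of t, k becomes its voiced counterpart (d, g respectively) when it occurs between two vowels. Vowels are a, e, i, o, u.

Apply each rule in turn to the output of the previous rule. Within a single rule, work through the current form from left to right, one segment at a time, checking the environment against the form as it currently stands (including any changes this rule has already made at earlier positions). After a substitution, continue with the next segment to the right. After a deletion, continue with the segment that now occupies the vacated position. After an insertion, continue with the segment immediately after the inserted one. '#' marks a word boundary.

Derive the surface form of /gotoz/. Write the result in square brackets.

Rule 1 Word-Final Devoicing: [gotoz] → [gotos]
Rule 2 Intervocalic Voicing: [gotos] → [godos]

[godos]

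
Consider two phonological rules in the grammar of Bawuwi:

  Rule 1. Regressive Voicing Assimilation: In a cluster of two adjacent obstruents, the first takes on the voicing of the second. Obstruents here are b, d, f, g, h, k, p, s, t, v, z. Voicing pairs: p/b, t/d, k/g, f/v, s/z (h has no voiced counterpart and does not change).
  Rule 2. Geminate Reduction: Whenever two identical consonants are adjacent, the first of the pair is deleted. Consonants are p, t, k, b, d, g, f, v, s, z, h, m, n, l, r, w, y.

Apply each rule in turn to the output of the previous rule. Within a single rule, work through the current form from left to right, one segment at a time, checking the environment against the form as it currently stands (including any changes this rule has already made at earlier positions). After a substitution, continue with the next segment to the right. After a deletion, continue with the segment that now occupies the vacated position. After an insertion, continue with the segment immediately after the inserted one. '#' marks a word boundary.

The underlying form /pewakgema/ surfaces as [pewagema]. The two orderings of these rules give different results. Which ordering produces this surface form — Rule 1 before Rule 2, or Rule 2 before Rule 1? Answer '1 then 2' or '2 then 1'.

Order 1 then 2:
  1 Regressive Voicing Assimilation: [pewakgema] → [pewaggema]
  2 Geminate Reduction: [pewaggema] → [pewagema]
  result: [pewagema]
Order 2 then 1:
  2 Geminate Reduction: no change — [pewakgema]
  1 Regressive Voicing Assimilation: [pewakgema] → [pewaggema]
  result: [pewaggema]

1 then 2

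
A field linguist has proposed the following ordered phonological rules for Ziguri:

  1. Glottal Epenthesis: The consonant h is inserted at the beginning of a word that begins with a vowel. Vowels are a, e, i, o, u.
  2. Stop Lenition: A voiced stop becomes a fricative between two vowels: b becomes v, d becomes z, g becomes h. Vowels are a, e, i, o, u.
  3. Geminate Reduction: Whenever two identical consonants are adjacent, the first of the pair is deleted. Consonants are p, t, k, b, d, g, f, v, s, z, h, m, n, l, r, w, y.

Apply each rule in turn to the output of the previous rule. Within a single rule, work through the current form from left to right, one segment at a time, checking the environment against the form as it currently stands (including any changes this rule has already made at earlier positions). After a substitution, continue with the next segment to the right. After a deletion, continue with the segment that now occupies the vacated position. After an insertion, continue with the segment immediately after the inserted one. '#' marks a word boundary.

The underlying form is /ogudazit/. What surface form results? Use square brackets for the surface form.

1 Glottal Epenthesis: [ogudazit] → [hogudazit]
2 Stop Lenition: [hogudazit] → [hohuzazit]
3 Geminate Reduction: no change — [hohuzazit]

[hohuzazit]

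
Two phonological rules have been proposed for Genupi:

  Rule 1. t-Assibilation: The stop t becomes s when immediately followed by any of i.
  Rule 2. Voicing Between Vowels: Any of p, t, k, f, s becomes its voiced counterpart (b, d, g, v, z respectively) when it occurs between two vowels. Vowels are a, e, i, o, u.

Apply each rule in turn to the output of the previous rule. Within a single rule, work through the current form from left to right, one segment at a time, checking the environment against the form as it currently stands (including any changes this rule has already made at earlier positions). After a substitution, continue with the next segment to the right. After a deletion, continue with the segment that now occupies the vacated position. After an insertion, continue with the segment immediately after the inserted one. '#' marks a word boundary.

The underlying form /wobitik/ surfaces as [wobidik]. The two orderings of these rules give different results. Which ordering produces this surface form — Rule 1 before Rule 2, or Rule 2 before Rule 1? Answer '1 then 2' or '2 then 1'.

2 then 1

Order 1 then 2:
  1 t-Assibilation: [wobitik] → [wobisik]
  2 Voicing Between Vowels: [wobisik] → [wobizik]
  result: [wobizik]
Order 2 then 1:
  2 Voicing Between Vowels: [wobitik] → [wobidik]
  1 t-Assibilation: no change — [wobidik]
  result: [wobidik]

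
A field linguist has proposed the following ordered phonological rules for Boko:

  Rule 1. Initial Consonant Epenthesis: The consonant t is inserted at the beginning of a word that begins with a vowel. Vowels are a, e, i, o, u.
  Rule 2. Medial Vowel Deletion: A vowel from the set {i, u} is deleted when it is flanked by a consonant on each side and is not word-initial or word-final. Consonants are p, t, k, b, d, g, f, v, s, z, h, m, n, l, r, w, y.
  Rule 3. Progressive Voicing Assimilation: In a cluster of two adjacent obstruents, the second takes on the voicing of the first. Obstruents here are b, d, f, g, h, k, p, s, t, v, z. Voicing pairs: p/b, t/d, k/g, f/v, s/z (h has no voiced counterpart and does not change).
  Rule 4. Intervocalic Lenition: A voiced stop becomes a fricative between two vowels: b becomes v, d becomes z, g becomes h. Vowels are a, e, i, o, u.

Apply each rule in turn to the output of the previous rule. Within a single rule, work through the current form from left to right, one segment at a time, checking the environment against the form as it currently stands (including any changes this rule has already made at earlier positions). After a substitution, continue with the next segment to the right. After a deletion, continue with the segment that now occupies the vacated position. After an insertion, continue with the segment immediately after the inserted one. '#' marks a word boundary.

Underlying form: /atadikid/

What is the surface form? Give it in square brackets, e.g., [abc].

Rule 1 Initial Consonant Epenthesis: [atadikid] → [tatadikid]
Rule 2 Medial Vowel Deletion: [tatadikid] → [tatadkd]
Rule 3 Progressive Voicing Assimilation: [tatadkd] → [tatadgd]
Rule 4 Intervocalic Lenition: no change — [tatadgd]

[tatadgd]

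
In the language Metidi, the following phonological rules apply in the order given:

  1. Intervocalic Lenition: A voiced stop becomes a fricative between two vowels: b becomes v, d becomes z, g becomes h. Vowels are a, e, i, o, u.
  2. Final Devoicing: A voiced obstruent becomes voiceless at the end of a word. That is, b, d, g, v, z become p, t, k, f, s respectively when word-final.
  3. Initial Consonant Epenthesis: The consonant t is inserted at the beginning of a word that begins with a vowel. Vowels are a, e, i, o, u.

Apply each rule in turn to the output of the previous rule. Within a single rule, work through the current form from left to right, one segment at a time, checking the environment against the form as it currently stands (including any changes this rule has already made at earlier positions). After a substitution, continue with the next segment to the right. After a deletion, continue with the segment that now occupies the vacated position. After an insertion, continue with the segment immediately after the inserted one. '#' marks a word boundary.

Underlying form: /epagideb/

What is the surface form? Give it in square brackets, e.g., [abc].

1 Intervocalic Lenition: [epagideb] → [epahizeb]
2 Final Devoicing: [epahizeb] → [epahizep]
3 Initial Consonant Epenthesis: [epahizep] → [tepahizep]

[tepahizep]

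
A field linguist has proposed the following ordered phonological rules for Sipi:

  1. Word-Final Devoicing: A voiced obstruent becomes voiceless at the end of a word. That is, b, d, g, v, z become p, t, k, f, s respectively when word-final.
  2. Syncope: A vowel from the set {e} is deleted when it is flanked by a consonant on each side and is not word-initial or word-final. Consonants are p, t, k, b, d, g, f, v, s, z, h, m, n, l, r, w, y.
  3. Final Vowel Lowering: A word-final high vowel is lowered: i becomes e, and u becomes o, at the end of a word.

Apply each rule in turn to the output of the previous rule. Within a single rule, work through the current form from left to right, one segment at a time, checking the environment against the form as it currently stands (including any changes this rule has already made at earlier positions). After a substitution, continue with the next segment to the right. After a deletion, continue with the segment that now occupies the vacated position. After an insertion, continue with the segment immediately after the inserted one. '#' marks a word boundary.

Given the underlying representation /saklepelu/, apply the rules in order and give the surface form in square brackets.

[saklplo]

1 Word-Final Devoicing: no change — [saklepelu]
2 Syncope: [saklepelu] → [saklplu]
3 Final Vowel Lowering: [saklplu] → [saklplo]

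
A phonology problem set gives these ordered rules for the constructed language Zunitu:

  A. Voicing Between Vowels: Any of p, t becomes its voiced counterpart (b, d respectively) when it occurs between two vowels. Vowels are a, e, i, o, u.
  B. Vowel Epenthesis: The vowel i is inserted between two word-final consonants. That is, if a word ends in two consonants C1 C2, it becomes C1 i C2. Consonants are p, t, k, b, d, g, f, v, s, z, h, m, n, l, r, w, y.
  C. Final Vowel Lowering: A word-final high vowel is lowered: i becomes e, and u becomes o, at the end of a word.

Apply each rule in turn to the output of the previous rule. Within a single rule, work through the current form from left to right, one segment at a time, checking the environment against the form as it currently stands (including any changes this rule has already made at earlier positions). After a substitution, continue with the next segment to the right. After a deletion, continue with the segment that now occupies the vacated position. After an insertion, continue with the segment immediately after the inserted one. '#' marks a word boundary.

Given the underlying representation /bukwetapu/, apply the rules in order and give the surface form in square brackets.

A Voicing Between Vowels: [bukwetapu] → [bukwedabu]
B Vowel Epenthesis: no change — [bukwedabu]
C Final Vowel Lowering: [bukwedabu] → [bukwedabo]

[bukwedabo]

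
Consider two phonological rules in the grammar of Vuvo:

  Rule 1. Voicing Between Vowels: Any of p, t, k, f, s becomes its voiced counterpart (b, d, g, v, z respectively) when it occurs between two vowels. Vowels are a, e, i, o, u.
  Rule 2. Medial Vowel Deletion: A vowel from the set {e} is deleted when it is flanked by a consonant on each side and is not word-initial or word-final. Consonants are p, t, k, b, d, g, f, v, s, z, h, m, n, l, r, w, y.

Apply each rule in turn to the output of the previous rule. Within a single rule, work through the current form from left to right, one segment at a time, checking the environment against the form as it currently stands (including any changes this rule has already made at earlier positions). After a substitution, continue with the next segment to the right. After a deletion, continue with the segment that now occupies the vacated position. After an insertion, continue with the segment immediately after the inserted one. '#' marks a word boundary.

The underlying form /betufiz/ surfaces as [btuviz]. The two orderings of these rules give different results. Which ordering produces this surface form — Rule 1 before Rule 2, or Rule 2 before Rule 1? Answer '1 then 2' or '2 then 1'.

Order 1 then 2:
  1 Voicing Between Vowels: [betufiz] → [beduviz]
  2 Medial Vowel Deletion: [beduviz] → [bduviz]
  result: [bduviz]
Order 2 then 1:
  2 Medial Vowel Deletion: [betufiz] → [btufiz]
  1 Voicing Between Vowels: [btufiz] → [btuviz]
  result: [btuviz]

2 then 1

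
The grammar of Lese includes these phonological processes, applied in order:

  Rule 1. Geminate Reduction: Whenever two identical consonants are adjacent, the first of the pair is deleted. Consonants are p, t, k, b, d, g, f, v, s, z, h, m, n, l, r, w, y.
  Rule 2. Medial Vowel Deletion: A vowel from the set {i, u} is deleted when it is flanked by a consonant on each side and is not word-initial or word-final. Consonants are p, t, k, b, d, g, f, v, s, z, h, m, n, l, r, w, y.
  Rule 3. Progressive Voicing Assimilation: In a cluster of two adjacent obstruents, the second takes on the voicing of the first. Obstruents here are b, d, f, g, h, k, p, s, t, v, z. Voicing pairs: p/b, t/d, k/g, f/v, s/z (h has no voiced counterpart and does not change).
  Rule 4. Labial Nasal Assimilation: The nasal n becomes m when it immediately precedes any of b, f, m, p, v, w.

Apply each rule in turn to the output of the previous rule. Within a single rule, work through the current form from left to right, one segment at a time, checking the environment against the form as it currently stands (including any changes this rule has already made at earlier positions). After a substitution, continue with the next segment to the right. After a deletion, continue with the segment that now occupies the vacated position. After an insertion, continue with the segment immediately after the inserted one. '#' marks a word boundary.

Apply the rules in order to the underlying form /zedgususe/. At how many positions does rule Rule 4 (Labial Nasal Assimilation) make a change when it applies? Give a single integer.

Rule 1 Geminate Reduction: no change — [zedgususe]
Rule 2 Medial Vowel Deletion: [zedgususe] → [zedgsse]
Rule 3 Progressive Voicing Assimilation: [zedgsse] → [zedgzze]
Rule 4 Labial Nasal Assimilation: no change — [zedgzze]
Rule Rule 4 changed 0 position(s).

0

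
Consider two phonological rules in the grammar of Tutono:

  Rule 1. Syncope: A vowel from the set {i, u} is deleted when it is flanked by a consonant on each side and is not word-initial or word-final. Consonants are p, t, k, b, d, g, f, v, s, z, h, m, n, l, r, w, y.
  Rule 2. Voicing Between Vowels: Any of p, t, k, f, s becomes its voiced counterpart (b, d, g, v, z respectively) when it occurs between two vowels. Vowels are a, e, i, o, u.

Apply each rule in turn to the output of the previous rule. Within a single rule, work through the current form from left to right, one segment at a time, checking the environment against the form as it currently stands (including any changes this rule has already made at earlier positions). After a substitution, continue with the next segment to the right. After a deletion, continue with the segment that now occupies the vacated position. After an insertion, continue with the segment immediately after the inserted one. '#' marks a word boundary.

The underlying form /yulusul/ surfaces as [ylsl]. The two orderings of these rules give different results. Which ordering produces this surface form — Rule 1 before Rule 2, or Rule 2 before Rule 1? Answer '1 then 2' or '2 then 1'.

1 then 2

Order 1 then 2:
  1 Syncope: [yulusul] → [ylsl]
  2 Voicing Between Vowels: no change — [ylsl]
  result: [ylsl]
Order 2 then 1:
  2 Voicing Between Vowels: [yulusul] → [yuluzul]
  1 Syncope: [yuluzul] → [ylzl]
  result: [ylzl]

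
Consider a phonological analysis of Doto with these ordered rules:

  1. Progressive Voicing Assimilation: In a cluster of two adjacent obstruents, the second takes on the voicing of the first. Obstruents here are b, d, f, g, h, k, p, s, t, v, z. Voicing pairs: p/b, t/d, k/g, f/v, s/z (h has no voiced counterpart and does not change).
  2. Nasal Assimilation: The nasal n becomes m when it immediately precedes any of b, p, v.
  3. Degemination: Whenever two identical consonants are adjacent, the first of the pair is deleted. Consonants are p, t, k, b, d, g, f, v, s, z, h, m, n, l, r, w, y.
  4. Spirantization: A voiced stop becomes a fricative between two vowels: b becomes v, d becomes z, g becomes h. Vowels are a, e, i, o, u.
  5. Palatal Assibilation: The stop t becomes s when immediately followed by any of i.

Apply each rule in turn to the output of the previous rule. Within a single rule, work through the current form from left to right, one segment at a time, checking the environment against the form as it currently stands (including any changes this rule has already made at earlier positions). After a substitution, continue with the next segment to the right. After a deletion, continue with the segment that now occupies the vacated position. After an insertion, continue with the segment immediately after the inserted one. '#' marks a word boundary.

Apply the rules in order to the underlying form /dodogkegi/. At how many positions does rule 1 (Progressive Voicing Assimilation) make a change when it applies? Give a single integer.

1 Progressive Voicing Assimilation: [dodogkegi] → [dodoggegi]
2 Nasal Assimilation: no change — [dodoggegi]
3 Degemination: [dodoggegi] → [dodogegi]
4 Spirantization: [dodogegi] → [dozohehi]
5 Palatal Assibilation: no change — [dozohehi]
Rule 1 changed 1 position(s).

1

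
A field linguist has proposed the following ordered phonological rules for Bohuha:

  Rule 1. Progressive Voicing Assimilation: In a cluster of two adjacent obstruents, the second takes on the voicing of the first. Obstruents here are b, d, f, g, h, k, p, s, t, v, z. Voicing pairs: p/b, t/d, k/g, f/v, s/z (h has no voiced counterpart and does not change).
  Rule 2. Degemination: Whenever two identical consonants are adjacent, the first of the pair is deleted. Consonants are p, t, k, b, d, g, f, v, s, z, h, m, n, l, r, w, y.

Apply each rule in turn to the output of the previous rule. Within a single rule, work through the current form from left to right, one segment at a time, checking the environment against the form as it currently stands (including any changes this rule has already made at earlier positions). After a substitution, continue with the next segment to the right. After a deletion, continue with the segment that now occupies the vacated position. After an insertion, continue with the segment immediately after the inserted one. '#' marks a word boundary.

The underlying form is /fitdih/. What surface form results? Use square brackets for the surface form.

[fitih]

Rule 1 Progressive Voicing Assimilation: [fitdih] → [fittih]
Rule 2 Degemination: [fittih] → [fitih]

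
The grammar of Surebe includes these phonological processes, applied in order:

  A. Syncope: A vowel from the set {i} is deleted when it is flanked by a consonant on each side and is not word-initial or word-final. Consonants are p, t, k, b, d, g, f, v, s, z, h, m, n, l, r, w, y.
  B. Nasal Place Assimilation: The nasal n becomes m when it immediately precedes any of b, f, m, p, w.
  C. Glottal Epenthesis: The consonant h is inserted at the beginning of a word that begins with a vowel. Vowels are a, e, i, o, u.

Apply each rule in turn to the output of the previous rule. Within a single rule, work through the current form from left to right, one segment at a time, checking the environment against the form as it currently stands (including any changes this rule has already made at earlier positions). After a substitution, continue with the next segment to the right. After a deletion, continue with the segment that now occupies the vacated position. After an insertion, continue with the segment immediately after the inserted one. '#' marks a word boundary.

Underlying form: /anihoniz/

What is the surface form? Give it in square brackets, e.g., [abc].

A Syncope: [anihoniz] → [anhonz]
B Nasal Place Assimilation: no change — [anhonz]
C Glottal Epenthesis: [anhonz] → [hanhonz]

[hanhonz]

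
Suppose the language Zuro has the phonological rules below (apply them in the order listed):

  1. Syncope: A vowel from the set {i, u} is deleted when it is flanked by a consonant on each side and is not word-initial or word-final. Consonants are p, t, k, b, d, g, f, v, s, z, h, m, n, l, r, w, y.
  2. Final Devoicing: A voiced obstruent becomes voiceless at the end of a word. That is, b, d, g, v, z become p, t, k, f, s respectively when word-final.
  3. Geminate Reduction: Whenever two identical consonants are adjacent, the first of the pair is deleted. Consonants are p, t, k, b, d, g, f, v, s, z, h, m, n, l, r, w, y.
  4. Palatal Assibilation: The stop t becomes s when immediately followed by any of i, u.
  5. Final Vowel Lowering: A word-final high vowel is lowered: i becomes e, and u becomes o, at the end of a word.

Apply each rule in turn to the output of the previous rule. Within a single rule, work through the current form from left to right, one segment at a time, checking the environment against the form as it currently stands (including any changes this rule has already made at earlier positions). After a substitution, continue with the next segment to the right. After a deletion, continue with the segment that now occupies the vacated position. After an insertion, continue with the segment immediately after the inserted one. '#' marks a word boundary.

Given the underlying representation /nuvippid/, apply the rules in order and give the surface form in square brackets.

1 Syncope: [nuvippid] → [nvppd]
2 Final Devoicing: [nvppd] → [nvppt]
3 Geminate Reduction: [nvppt] → [nvpt]
4 Palatal Assibilation: no change — [nvpt]
5 Final Vowel Lowering: no change — [nvpt]

[nvpt]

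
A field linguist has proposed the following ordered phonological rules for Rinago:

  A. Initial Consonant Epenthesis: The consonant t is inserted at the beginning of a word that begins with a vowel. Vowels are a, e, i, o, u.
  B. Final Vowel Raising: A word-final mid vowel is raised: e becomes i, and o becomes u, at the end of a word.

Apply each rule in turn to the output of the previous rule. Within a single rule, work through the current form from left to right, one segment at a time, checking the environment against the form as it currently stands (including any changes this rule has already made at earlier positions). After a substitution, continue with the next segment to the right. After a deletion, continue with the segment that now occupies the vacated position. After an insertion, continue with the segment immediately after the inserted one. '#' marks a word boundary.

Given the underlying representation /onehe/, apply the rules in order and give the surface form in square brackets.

[tonehi]

A Initial Consonant Epenthesis: [onehe] → [tonehe]
B Final Vowel Raising: [tonehe] → [tonehi]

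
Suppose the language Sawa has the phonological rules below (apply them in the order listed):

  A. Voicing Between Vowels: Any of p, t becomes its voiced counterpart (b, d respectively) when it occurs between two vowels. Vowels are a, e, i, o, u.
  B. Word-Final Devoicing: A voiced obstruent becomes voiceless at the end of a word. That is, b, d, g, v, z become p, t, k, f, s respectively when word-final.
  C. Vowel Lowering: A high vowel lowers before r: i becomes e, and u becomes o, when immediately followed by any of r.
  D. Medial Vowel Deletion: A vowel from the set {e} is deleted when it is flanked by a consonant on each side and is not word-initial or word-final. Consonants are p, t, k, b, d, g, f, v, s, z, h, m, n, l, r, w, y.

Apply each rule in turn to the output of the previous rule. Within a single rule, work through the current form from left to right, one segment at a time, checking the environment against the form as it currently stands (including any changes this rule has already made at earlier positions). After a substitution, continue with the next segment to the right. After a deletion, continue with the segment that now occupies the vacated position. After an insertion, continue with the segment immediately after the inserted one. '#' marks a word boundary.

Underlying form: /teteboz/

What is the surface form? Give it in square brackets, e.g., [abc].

[tdbos]

A Voicing Between Vowels: [teteboz] → [tedeboz]
B Word-Final Devoicing: [tedeboz] → [tedebos]
C Vowel Lowering: no change — [tedebos]
D Medial Vowel Deletion: [tedebos] → [tdbos]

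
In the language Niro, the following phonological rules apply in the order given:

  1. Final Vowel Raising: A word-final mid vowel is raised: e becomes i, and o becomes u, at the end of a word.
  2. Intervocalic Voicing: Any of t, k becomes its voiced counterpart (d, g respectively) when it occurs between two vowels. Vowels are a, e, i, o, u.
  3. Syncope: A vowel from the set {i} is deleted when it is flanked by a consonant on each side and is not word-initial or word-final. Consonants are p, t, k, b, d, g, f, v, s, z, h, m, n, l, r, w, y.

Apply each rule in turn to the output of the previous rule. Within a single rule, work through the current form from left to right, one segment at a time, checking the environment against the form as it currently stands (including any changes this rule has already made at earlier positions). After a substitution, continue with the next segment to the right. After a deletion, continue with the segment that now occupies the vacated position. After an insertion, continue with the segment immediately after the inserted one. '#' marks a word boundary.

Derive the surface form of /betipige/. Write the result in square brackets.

1 Final Vowel Raising: [betipige] → [betipigi]
2 Intervocalic Voicing: [betipigi] → [bedipigi]
3 Syncope: [bedipigi] → [bedpgi]

[bedpgi]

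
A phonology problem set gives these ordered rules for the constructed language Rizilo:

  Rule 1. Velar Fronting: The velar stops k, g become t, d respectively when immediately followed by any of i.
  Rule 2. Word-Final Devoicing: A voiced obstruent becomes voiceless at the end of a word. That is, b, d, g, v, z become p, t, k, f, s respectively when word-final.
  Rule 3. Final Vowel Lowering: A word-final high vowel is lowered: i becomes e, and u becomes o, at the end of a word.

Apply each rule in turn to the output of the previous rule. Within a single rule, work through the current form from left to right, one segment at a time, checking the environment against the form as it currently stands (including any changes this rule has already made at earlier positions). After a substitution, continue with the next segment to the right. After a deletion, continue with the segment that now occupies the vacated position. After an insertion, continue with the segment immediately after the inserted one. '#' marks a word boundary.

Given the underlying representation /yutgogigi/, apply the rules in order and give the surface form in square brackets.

Rule 1 Velar Fronting: [yutgogigi] → [yutgodidi]
Rule 2 Word-Final Devoicing: no change — [yutgodidi]
Rule 3 Final Vowel Lowering: [yutgodidi] → [yutgodide]

[yutgodide]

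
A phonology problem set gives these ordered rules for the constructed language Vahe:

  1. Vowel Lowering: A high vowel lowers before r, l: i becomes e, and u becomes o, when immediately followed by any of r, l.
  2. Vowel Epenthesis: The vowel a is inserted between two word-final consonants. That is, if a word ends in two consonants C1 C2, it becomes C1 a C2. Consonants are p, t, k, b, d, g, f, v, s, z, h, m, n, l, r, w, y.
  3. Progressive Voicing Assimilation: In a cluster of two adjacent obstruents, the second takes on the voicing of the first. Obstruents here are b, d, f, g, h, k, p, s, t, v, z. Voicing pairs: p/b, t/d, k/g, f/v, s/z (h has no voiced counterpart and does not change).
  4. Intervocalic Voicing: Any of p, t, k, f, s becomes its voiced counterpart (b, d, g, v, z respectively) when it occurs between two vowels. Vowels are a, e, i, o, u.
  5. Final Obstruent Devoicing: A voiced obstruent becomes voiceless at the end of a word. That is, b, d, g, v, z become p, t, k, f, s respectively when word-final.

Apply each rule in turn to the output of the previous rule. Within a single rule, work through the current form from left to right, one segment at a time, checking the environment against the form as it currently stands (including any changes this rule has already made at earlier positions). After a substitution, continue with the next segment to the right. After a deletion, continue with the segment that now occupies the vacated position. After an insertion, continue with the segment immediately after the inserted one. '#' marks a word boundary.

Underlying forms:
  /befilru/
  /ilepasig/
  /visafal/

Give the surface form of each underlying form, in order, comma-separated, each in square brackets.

/befilru/:
  1 Vowel Lowering: [befilru] → [befelru]
  2 Vowel Epenthesis: no change — [befelru]
  3 Progressive Voicing Assimilation: no change — [befelru]
  4 Intervocalic Voicing: [befelru] → [bevelru]
  5 Final Obstruent Devoicing: no change — [bevelru]
/ilepasig/:
  1 Vowel Lowering: [ilepasig] → [elepasig]
  2 Vowel Epenthesis: no change — [elepasig]
  3 Progressive Voicing Assimilation: no change — [elepasig]
  4 Intervocalic Voicing: [elepasig] → [elebazig]
  5 Final Obstruent Devoicing: [elebazig] → [elebazik]
/visafal/:
  1 Vowel Lowering: no change — [visafal]
  2 Vowel Epenthesis: no change — [visafal]
  3 Progressive Voicing Assimilation: no change — [visafal]
  4 Intervocalic Voicing: [visafal] → [vizaval]
  5 Final Obstruent Devoicing: no change — [vizaval]

[bevelru], [elebazik], [vizaval]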